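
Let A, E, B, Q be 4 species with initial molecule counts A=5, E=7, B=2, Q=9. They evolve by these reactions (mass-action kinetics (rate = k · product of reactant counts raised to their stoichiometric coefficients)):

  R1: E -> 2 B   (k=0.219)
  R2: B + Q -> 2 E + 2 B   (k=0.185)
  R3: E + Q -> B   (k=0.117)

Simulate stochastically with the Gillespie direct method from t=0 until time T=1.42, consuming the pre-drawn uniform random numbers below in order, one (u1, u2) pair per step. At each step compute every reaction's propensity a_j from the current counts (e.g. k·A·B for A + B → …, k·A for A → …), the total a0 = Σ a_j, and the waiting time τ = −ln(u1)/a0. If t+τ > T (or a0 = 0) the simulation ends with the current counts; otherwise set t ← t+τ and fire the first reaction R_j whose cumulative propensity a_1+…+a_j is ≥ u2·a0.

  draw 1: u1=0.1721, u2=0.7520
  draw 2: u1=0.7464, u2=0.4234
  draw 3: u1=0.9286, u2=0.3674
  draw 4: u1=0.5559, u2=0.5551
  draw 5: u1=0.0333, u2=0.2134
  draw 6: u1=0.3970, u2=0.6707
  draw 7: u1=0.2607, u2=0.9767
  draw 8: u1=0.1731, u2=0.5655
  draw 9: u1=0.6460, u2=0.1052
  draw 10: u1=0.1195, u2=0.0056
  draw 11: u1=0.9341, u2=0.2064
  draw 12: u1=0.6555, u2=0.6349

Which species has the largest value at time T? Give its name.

Dominant species at T: B

t=0.000: A=5 E=7 B=2 Q=9
Draw 1: a1=1.533, a2=3.330, a3=7.371, a0=12.234; τ=−ln(0.1721)/12.234=0.144 → t=0.144; u2·a0=0.7520·12.234=9.200; a1+a2=4.863 < 9.200 ≤ a1+…+a3=12.234 → R3 fires; A=5 E=6 B=3 Q=8
Draw 2: a1=1.314, a2=4.440, a3=5.616, a0=11.370; τ=−ln(0.7464)/11.370=0.026 → t=0.170; u2·a0=0.4234·11.370=4.814; a1=1.314 < 4.814 ≤ a1+a2=5.754 → R2 fires; A=5 E=8 B=4 Q=7
Draw 3: a1=1.752, a2=5.180, a3=6.552, a0=13.484; τ=−ln(0.9286)/13.484=0.005 → t=0.175; u2·a0=0.3674·13.484=4.954; a1=1.752 < 4.954 ≤ a1+a2=6.932 → R2 fires; A=5 E=10 B=5 Q=6
Draw 4: a1=2.190, a2=5.550, a3=7.020, a0=14.760; τ=−ln(0.5559)/14.760=0.040 → t=0.215; u2·a0=0.5551·14.760=8.193; a1+a2=7.740 < 8.193 ≤ a1+…+a3=14.760 → R3 fires; A=5 E=9 B=6 Q=5
Draw 5: a1=1.971, a2=5.550, a3=5.265, a0=12.786; τ=−ln(0.0333)/12.786=0.266 → t=0.481; u2·a0=0.2134·12.786=2.729; a1=1.971 < 2.729 ≤ a1+a2=7.521 → R2 fires; A=5 E=11 B=7 Q=4
Draw 6: a1=2.409, a2=5.180, a3=5.148, a0=12.737; τ=−ln(0.3970)/12.737=0.073 → t=0.553; u2·a0=0.6707·12.737=8.543; a1+a2=7.589 < 8.543 ≤ a1+…+a3=12.737 → R3 fires; A=5 E=10 B=8 Q=3
Draw 7: a1=2.190, a2=4.440, a3=3.510, a0=10.140; τ=−ln(0.2607)/10.140=0.133 → t=0.686; u2·a0=0.9767·10.140=9.904; a1+a2=6.630 < 9.904 ≤ a1+…+a3=10.140 → R3 fires; A=5 E=9 B=9 Q=2
Draw 8: a1=1.971, a2=3.330, a3=2.106, a0=7.407; τ=−ln(0.1731)/7.407=0.237 → t=0.923; u2·a0=0.5655·7.407=4.189; a1=1.971 < 4.189 ≤ a1+a2=5.301 → R2 fires; A=5 E=11 B=10 Q=1
Draw 9: a1=2.409, a2=1.850, a3=1.287, a0=5.546; τ=−ln(0.6460)/5.546=0.079 → t=1.002; u2·a0=0.1052·5.546=0.583 ≤ a1=2.409 → R1 fires; A=5 E=10 B=12 Q=1
Draw 10: a1=2.190, a2=2.220, a3=1.170, a0=5.580; τ=−ln(0.1195)/5.580=0.381 → t=1.382; u2·a0=0.0056·5.580=0.031 ≤ a1=2.190 → R1 fires; A=5 E=9 B=14 Q=1
Draw 11: a1=1.971, a2=2.590, a3=1.053, a0=5.614; τ=−ln(0.9341)/5.614=0.012 → t=1.394; u2·a0=0.2064·5.614=1.159 ≤ a1=1.971 → R1 fires; A=5 E=8 B=16 Q=1
Draw 12: a1=1.752, a2=2.960, a3=0.936, a0=5.648; τ=−ln(0.6555)/5.648=0.075 → t=1.469 > T=1.42: stop.
At T=1.42: A=5 E=8 B=16 Q=1; the largest is B.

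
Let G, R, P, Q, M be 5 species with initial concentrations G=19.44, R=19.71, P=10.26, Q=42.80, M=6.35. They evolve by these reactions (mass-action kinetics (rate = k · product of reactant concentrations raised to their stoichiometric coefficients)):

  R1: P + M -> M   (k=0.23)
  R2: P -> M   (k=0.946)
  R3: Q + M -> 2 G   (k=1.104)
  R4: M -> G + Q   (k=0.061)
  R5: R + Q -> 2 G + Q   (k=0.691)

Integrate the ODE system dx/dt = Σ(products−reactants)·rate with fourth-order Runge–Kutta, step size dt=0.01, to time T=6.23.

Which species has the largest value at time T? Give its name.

RK4 with dt=0.01: 623 steps to T=6.23. Trajectory (selected grid times):
t=0.00: G=19.44 R=19.71 P=10.26 Q=42.80 M=6.35
t=0.69: G=80.67 R=0.00 P=5.02 Q=31.92 M=0.14
t=1.38: G=85.57 R=0.00 P=2.57 Q=29.48 M=0.08
t=2.08: G=88.12 R=0.00 P=1.31 Q=28.21 M=0.04
t=2.77: G=89.41 R=0.00 P=0.68 Q=27.56 M=0.02
t=3.46: G=90.09 R=0.00 P=0.35 Q=27.22 M=0.01
t=4.15: G=90.44 R=0.00 P=0.18 Q=27.05 M=0.01
t=4.85: G=90.62 R=0.00 P=0.09 Q=26.96 M=0.00
t=5.54: G=90.71 R=0.00 P=0.05 Q=26.91 M=0.00
t=6.23: G=90.76 R=0.00 P=0.03 Q=26.89 M=0.00
At T=6.23: G=90.76 R=0.00 P=0.03 Q=26.89 M=0.00; the largest is G.

Dominant species at T: G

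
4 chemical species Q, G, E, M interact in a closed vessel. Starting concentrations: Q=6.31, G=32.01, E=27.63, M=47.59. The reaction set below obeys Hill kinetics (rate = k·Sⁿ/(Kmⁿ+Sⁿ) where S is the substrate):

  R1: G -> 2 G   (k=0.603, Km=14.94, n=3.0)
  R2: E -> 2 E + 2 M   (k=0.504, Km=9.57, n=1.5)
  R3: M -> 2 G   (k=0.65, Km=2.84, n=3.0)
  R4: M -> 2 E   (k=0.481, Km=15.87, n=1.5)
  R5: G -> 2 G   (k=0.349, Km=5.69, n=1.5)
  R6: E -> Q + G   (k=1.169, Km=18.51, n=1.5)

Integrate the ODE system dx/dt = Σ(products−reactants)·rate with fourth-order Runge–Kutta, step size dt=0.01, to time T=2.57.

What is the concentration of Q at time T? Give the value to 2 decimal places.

Q at T = 8.27

RK4 with dt=0.01: 257 steps to T=2.57. Trajectory (selected grid times):
t=0.00: Q=6.31 G=32.01 E=27.63 M=47.59
t=0.29: Q=6.53 G=32.86 E=27.77 M=47.53
t=0.57: Q=6.74 G=33.68 E=27.90 M=47.47
t=0.86: Q=6.96 G=34.54 E=28.03 M=47.41
t=1.14: Q=7.18 G=35.36 E=28.16 M=47.35
t=1.43: Q=7.40 G=36.22 E=28.30 M=47.29
t=1.71: Q=7.61 G=37.05 E=28.43 M=47.23
t=2.00: Q=7.83 G=37.91 E=28.56 M=47.17
t=2.28: Q=8.05 G=38.74 E=28.69 M=47.11
t=2.57: Q=8.27 G=39.60 E=28.82 M=47.05
Read off Q at T=2.57: 8.27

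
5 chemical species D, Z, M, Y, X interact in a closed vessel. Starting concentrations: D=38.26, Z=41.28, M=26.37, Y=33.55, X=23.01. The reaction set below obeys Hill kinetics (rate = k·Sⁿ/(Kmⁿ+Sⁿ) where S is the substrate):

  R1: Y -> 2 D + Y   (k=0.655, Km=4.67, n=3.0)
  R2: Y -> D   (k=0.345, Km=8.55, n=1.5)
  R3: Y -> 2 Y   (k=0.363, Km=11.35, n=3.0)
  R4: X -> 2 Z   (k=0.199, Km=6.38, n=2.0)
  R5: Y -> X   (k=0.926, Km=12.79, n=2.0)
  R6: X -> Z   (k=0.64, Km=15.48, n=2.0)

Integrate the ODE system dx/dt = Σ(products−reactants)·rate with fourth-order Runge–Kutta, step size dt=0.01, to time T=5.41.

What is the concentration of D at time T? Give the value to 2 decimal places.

D at T = 46.96

RK4 with dt=0.01: 541 steps to T=5.41. Trajectory (selected grid times):
t=0.00: D=38.26 Z=41.28 M=26.37 Y=33.55 X=23.01
t=0.60: D=39.23 Z=41.77 M=26.37 Y=33.09 X=23.12
t=1.20: D=40.19 Z=42.25 M=26.37 Y=32.64 X=23.22
t=1.80: D=41.16 Z=42.74 M=26.37 Y=32.18 X=23.33
t=2.40: D=42.12 Z=43.23 M=26.37 Y=31.73 X=23.43
t=3.01: D=43.11 Z=43.73 M=26.37 Y=31.27 X=23.53
t=3.61: D=44.07 Z=44.22 M=26.37 Y=30.82 X=23.62
t=4.21: D=45.03 Z=44.71 M=26.37 Y=30.38 X=23.72
t=4.81: D=46.00 Z=45.20 M=26.37 Y=29.93 X=23.81
t=5.41: D=46.96 Z=45.70 M=26.37 Y=29.49 X=23.89
Read off D at T=5.41: 46.96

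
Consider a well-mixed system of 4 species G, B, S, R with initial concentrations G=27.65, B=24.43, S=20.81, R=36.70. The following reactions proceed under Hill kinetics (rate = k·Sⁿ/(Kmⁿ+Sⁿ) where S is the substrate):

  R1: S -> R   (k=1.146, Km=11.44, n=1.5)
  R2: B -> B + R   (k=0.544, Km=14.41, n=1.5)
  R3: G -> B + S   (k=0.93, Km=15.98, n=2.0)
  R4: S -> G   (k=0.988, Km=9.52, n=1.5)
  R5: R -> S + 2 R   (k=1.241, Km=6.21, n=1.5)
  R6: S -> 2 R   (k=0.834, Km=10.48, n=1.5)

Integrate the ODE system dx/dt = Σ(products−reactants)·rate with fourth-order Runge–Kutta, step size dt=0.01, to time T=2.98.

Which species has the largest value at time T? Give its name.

Dominant species at T: R

RK4 with dt=0.01: 298 steps to T=2.98. Trajectory (selected grid times):
t=0.00: G=27.65 B=24.43 S=20.81 R=36.70
t=0.33: G=27.67 B=24.66 S=20.70 R=37.88
t=0.66: G=27.69 B=24.89 S=20.60 R=39.06
t=0.99: G=27.70 B=25.12 S=20.50 R=40.24
t=1.32: G=27.72 B=25.35 S=20.40 R=41.42
t=1.66: G=27.74 B=25.59 S=20.30 R=42.64
t=1.99: G=27.75 B=25.82 S=20.21 R=43.82
t=2.32: G=27.77 B=26.05 S=20.12 R=45.00
t=2.65: G=27.79 B=26.28 S=20.03 R=46.19
t=2.98: G=27.80 B=26.51 S=19.94 R=47.37
At T=2.98: G=27.80 B=26.51 S=19.94 R=47.37; the largest is R.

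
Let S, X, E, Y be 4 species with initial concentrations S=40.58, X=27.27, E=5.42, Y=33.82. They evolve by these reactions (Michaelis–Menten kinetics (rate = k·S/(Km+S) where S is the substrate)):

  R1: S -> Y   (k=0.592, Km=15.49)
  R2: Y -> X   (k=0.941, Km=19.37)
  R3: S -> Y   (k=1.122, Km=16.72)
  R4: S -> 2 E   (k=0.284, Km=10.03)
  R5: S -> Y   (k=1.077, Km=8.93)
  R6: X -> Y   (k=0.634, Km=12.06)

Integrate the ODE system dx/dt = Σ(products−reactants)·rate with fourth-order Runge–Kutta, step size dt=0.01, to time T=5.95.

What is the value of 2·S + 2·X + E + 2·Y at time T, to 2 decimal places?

Value at T = 208.76

Check how each reaction changes W = 2·S + 2·X + E + 2·Y (weight of products minus weight of reactants):
R1: S -> Y: (2·1) − (2·1) = 2 − 2 = 0
R2: Y -> X: (2·1) − (2·1) = 2 − 2 = 0
R3: S -> Y: (2·1) − (2·1) = 2 − 2 = 0
R4: S -> 2 E: (1·2) − (2·1) = 2 − 2 = 0
R5: S -> Y: (2·1) − (2·1) = 2 − 2 = 0
R6: X -> Y: (2·1) − (2·1) = 2 − 2 = 0
Every reaction leaves W unchanged, so W is conserved and no simulation is needed: W(T) = W(0) = 2·40.58 + 2·27.27 + 5.42 + 2·33.82 = 208.76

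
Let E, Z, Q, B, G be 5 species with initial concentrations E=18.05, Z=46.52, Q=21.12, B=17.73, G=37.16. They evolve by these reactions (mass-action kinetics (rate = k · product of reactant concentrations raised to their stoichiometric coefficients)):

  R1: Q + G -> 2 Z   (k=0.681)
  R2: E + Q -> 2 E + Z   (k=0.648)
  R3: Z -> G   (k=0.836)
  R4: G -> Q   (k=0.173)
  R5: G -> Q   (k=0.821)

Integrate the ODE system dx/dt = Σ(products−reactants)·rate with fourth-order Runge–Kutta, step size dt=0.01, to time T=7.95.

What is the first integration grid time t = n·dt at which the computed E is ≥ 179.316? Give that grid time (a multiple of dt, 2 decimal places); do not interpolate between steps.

RK4 with dt=0.01: 795 steps to T=7.95. Trajectory (selected grid times):
t=0.00: E=18.05 Z=46.52 Q=21.12 B=17.73 G=37.16
t=0.88: E=40.05 Z=68.49 Q=0.71 B=17.73 G=35.60
t=1.77: E=58.32 Z=66.08 Q=0.60 B=17.73 G=38.12
t=2.65: E=79.68 Z=64.78 Q=0.50 B=17.73 G=39.52
t=3.53: E=103.71 Z=63.76 Q=0.43 B=17.73 G=40.62
t=4.42: E=130.28 Z=62.90 Q=0.37 B=17.73 G=41.53
t=5.30: E=158.38 Z=62.20 Q=0.32 B=17.73 G=42.27
t=5.92: E=179.11 Z=61.79 Q=0.29 B=17.73 G=42.72
t=5.93: E=179.45 Z=61.78 Q=0.29 B=17.73 G=42.73
t=6.18: E=188.00 Z=61.63 Q=0.28 B=17.73 G=42.89
t=7.07: E=219.24 Z=61.14 Q=0.25 B=17.73 G=43.41
t=7.95: E=251.19 Z=60.74 Q=0.23 B=17.73 G=43.84
E(5.92)=179.111 < 179.316 but E(5.93)=179.451 ≥ 179.316, so the first grid time is t=5.93.

Threshold first reached at t = 5.93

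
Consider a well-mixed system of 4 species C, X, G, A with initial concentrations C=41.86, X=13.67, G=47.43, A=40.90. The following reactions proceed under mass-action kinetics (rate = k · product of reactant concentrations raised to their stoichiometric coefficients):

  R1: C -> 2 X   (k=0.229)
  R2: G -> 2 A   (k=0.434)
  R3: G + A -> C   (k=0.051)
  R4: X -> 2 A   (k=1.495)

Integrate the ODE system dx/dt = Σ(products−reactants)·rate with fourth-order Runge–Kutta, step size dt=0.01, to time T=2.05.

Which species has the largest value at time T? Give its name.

Dominant species at T: A

RK4 with dt=0.01: 205 steps to T=2.05. Trajectory (selected grid times):
t=0.00: C=41.86 X=13.67 G=47.43 A=40.90
t=0.23: C=56.28 X=14.18 G=26.78 A=40.56
t=0.46: C=63.12 X=15.43 G=14.74 A=44.76
t=0.68: C=65.73 X=16.67 G=7.82 A=51.55
t=0.91: C=65.86 X=17.70 G=3.67 A=60.89
t=1.14: C=64.32 X=18.36 G=1.53 A=71.91
t=1.37: C=61.87 X=18.64 G=0.55 A=83.97
t=1.59: C=59.16 X=18.61 G=0.18 A=95.96
t=1.82: C=56.25 X=18.33 G=0.05 A=108.57
t=2.05: C=53.39 X=17.87 G=0.01 A=120.99
At T=2.05: C=53.39 X=17.87 G=0.01 A=120.99; the largest is A.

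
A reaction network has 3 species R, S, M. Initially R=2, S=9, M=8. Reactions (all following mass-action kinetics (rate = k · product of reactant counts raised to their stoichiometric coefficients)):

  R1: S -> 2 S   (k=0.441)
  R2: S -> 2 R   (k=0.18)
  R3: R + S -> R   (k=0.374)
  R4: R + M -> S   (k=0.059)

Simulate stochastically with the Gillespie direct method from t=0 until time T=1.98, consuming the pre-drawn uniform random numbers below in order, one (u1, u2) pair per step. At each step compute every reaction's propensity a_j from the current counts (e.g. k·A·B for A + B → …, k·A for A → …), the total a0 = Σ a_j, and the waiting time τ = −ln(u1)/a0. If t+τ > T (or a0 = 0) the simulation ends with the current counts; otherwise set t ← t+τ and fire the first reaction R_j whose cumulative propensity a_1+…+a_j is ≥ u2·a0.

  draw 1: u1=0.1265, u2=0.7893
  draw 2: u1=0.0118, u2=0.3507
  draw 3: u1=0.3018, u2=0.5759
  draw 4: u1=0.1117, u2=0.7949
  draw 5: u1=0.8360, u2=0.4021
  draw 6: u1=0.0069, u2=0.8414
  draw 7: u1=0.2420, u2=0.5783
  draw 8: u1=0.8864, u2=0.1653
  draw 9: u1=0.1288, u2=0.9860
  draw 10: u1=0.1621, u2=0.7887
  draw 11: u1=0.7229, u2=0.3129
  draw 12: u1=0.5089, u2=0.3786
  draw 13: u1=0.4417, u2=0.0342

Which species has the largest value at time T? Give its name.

t=0.000: R=2 S=9 M=8
Draw 1: a1=3.969, a2=1.620, a3=6.732, a4=0.944, a0=13.265; τ=−ln(0.1265)/13.265=0.156 → t=0.156; u2·a0=0.7893·13.265=10.470; a1+a2=5.589 < 10.470 ≤ a1+…+a3=12.321 → R3 fires; R=2 S=8 M=8
Draw 2: a1=3.528, a2=1.440, a3=5.984, a4=0.944, a0=11.896; τ=−ln(0.0118)/11.896=0.373 → t=0.529; u2·a0=0.3507·11.896=4.172; a1=3.528 < 4.172 ≤ a1+a2=4.968 → R2 fires; R=4 S=7 M=8
Draw 3: a1=3.087, a2=1.260, a3=10.472, a4=1.888, a0=16.707; τ=−ln(0.3018)/16.707=0.072 → t=0.601; u2·a0=0.5759·16.707=9.622; a1+a2=4.347 < 9.622 ≤ a1+…+a3=14.819 → R3 fires; R=4 S=6 M=8
Draw 4: a1=2.646, a2=1.080, a3=8.976, a4=1.888, a0=14.590; τ=−ln(0.1117)/14.590=0.150 → t=0.751; u2·a0=0.7949·14.590=11.598; a1+a2=3.726 < 11.598 ≤ a1+…+a3=12.702 → R3 fires; R=4 S=5 M=8
Draw 5: a1=2.205, a2=0.900, a3=7.480, a4=1.888, a0=12.473; τ=−ln(0.8360)/12.473=0.014 → t=0.765; u2·a0=0.4021·12.473=5.015; a1+a2=3.105 < 5.015 ≤ a1+…+a3=10.585 → R3 fires; R=4 S=4 M=8
Draw 6: a1=1.764, a2=0.720, a3=5.984, a4=1.888, a0=10.356; τ=−ln(0.0069)/10.356=0.481 → t=1.246; u2·a0=0.8414·10.356=8.714; a1+…+a3=8.468 < 8.714 ≤ a1+…+a4=10.356 → R4 fires; R=3 S=5 M=7
Draw 7: a1=2.205, a2=0.900, a3=5.610, a4=1.239, a0=9.954; τ=−ln(0.2420)/9.954=0.143 → t=1.388; u2·a0=0.5783·9.954=5.756; a1+a2=3.105 < 5.756 ≤ a1+…+a3=8.715 → R3 fires; R=3 S=4 M=7
Draw 8: a1=1.764, a2=0.720, a3=4.488, a4=1.239, a0=8.211; τ=−ln(0.8864)/8.211=0.015 → t=1.403; u2·a0=0.1653·8.211=1.357 ≤ a1=1.764 → R1 fires; R=3 S=5 M=7
Draw 9: a1=2.205, a2=0.900, a3=5.610, a4=1.239, a0=9.954; τ=−ln(0.1288)/9.954=0.206 → t=1.609; u2·a0=0.9860·9.954=9.815; a1+…+a3=8.715 < 9.815 ≤ a1+…+a4=9.954 → R4 fires; R=2 S=6 M=6
Draw 10: a1=2.646, a2=1.080, a3=4.488, a4=0.708, a0=8.922; τ=−ln(0.1621)/8.922=0.204 → t=1.813; u2·a0=0.7887·8.922=7.037; a1+a2=3.726 < 7.037 ≤ a1+…+a3=8.214 → R3 fires; R=2 S=5 M=6
Draw 11: a1=2.205, a2=0.900, a3=3.740, a4=0.708, a0=7.553; τ=−ln(0.7229)/7.553=0.043 → t=1.856; u2·a0=0.3129·7.553=2.363; a1=2.205 < 2.363 ≤ a1+a2=3.105 → R2 fires; R=4 S=4 M=6
Draw 12: a1=1.764, a2=0.720, a3=5.984, a4=1.416, a0=9.884; τ=−ln(0.5089)/9.884=0.068 → t=1.924; u2·a0=0.3786·9.884=3.742; a1+a2=2.484 < 3.742 ≤ a1+…+a3=8.468 → R3 fires; R=4 S=3 M=6
Draw 13: a1=1.323, a2=0.540, a3=4.488, a4=1.416, a0=7.767; τ=−ln(0.4417)/7.767=0.105 → t=2.029 > T=1.98: stop.
At T=1.98: R=4 S=3 M=6; the largest is M.

Dominant species at T: M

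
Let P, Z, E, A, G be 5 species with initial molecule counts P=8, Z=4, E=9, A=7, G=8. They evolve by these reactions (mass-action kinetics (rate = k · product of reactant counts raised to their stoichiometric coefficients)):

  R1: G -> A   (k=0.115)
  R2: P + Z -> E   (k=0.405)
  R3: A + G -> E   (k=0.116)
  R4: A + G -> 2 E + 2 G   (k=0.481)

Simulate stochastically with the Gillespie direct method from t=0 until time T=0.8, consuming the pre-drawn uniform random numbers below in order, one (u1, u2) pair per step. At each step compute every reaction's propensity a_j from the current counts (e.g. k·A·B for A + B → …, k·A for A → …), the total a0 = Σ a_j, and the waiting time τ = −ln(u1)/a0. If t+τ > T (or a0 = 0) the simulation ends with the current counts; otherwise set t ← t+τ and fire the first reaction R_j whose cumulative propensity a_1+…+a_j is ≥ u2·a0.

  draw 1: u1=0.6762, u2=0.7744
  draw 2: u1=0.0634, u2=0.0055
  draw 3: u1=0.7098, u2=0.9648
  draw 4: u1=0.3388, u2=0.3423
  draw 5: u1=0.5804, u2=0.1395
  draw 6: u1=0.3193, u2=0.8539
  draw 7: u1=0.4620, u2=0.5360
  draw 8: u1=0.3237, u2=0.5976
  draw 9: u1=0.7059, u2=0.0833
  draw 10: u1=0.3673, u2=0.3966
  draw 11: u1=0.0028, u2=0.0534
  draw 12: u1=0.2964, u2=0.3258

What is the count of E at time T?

E at T = 23

t=0.000: P=8 Z=4 E=9 A=7 G=8
Draw 1: a1=0.920, a2=12.960, a3=6.496, a4=26.936, a0=47.312; τ=−ln(0.6762)/47.312=0.008 → t=0.008; u2·a0=0.7744·47.312=36.638; a1+…+a3=20.376 < 36.638 ≤ a1+…+a4=47.312 → R4 fires; P=8 Z=4 E=11 A=6 G=9
Draw 2: a1=1.035, a2=12.960, a3=6.264, a4=25.974, a0=46.233; τ=−ln(0.0634)/46.233=0.060 → t=0.068; u2·a0=0.0055·46.233=0.254 ≤ a1=1.035 → R1 fires; P=8 Z=4 E=11 A=7 G=8
Draw 3: a1=0.920, a2=12.960, a3=6.496, a4=26.936, a0=47.312; τ=−ln(0.7098)/47.312=0.007 → t=0.075; u2·a0=0.9648·47.312=45.647; a1+…+a3=20.376 < 45.647 ≤ a1+…+a4=47.312 → R4 fires; P=8 Z=4 E=13 A=6 G=9
Draw 4: a1=1.035, a2=12.960, a3=6.264, a4=25.974, a0=46.233; τ=−ln(0.3388)/46.233=0.023 → t=0.099; u2·a0=0.3423·46.233=15.826; a1+a2=13.995 < 15.826 ≤ a1+…+a3=20.259 → R3 fires; P=8 Z=4 E=14 A=5 G=8
Draw 5: a1=0.920, a2=12.960, a3=4.640, a4=19.240, a0=37.760; τ=−ln(0.5804)/37.760=0.014 → t=0.113; u2·a0=0.1395·37.760=5.268; a1=0.920 < 5.268 ≤ a1+a2=13.880 → R2 fires; P=7 Z=3 E=15 A=5 G=8
Draw 6: a1=0.920, a2=8.505, a3=4.640, a4=19.240, a0=33.305; τ=−ln(0.3193)/33.305=0.034 → t=0.147; u2·a0=0.8539·33.305=28.439; a1+…+a3=14.065 < 28.439 ≤ a1+…+a4=33.305 → R4 fires; P=7 Z=3 E=17 A=4 G=9
Draw 7: a1=1.035, a2=8.505, a3=4.176, a4=17.316, a0=31.032; τ=−ln(0.4620)/31.032=0.025 → t=0.172; u2·a0=0.5360·31.032=16.633; a1+…+a3=13.716 < 16.633 ≤ a1+…+a4=31.032 → R4 fires; P=7 Z=3 E=19 A=3 G=10
Draw 8: a1=1.150, a2=8.505, a3=3.480, a4=14.430, a0=27.565; τ=−ln(0.3237)/27.565=0.041 → t=0.213; u2·a0=0.5976·27.565=16.473; a1+…+a3=13.135 < 16.473 ≤ a1+…+a4=27.565 → R4 fires; P=7 Z=3 E=21 A=2 G=11
Draw 9: a1=1.265, a2=8.505, a3=2.552, a4=10.582, a0=22.904; τ=−ln(0.7059)/22.904=0.015 → t=0.228; u2·a0=0.0833·22.904=1.908; a1=1.265 < 1.908 ≤ a1+a2=9.770 → R2 fires; P=6 Z=2 E=22 A=2 G=11
Draw 10: a1=1.265, a2=4.860, a3=2.552, a4=10.582, a0=19.259; τ=−ln(0.3673)/19.259=0.052 → t=0.280; u2·a0=0.3966·19.259=7.638; a1+a2=6.125 < 7.638 ≤ a1+…+a3=8.677 → R3 fires; P=6 Z=2 E=23 A=1 G=10
Draw 11: a1=1.150, a2=4.860, a3=1.160, a4=4.810, a0=11.980; τ=−ln(0.0028)/11.980=0.491 → t=0.771; u2·a0=0.0534·11.980=0.640 ≤ a1=1.150 → R1 fires; P=6 Z=2 E=23 A=2 G=9
Draw 12: a1=1.035, a2=4.860, a3=2.088, a4=8.658, a0=16.641; τ=−ln(0.2964)/16.641=0.073 → t=0.844 > T=0.8: stop.
Read off E at T=0.8: 23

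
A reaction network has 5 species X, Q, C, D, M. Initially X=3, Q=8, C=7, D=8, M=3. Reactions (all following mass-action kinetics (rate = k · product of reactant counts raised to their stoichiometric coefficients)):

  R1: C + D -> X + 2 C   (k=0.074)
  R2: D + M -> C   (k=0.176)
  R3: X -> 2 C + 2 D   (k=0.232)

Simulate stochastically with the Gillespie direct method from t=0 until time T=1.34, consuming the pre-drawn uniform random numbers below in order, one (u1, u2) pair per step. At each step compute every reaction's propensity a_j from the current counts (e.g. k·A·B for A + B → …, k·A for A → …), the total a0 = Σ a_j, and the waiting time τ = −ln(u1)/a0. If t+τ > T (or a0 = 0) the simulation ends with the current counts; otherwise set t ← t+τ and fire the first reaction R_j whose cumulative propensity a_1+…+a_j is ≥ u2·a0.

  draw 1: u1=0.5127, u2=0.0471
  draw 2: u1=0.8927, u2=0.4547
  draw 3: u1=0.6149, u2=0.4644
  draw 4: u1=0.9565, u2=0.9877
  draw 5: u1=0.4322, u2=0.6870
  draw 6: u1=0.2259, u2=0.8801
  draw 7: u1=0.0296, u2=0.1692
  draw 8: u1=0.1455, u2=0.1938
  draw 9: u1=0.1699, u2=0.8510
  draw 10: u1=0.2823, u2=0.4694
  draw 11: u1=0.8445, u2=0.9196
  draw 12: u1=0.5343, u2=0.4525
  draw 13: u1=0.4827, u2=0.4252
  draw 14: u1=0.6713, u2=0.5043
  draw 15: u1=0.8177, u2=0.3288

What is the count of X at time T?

X at T = 9

t=0.000: X=3 Q=8 C=7 D=8 M=3
Draw 1: a1=4.144, a2=4.224, a3=0.696, a0=9.064; τ=−ln(0.5127)/9.064=0.074 → t=0.074; u2·a0=0.0471·9.064=0.427 ≤ a1=4.144 → R1 fires; X=4 Q=8 C=8 D=7 M=3
Draw 2: a1=4.144, a2=3.696, a3=0.928, a0=8.768; τ=−ln(0.8927)/8.768=0.013 → t=0.087; u2·a0=0.4547·8.768=3.987 ≤ a1=4.144 → R1 fires; X=5 Q=8 C=9 D=6 M=3
Draw 3: a1=3.996, a2=3.168, a3=1.160, a0=8.324; τ=−ln(0.6149)/8.324=0.058 → t=0.145; u2·a0=0.4644·8.324=3.866 ≤ a1=3.996 → R1 fires; X=6 Q=8 C=10 D=5 M=3
Draw 4: a1=3.700, a2=2.640, a3=1.392, a0=7.732; τ=−ln(0.9565)/7.732=0.006 → t=0.151; u2·a0=0.9877·7.732=7.637; a1+a2=6.340 < 7.637 ≤ a1+…+a3=7.732 → R3 fires; X=5 Q=8 C=12 D=7 M=3
Draw 5: a1=6.216, a2=3.696, a3=1.160, a0=11.072; τ=−ln(0.4322)/11.072=0.076 → t=0.227; u2·a0=0.6870·11.072=7.606; a1=6.216 < 7.606 ≤ a1+a2=9.912 → R2 fires; X=5 Q=8 C=13 D=6 M=2
Draw 6: a1=5.772, a2=2.112, a3=1.160, a0=9.044; τ=−ln(0.2259)/9.044=0.164 → t=0.391; u2·a0=0.8801·9.044=7.960; a1+a2=7.884 < 7.960 ≤ a1+…+a3=9.044 → R3 fires; X=4 Q=8 C=15 D=8 M=2
Draw 7: a1=8.880, a2=2.816, a3=0.928, a0=12.624; τ=−ln(0.0296)/12.624=0.279 → t=0.670; u2·a0=0.1692·12.624=2.136 ≤ a1=8.880 → R1 fires; X=5 Q=8 C=16 D=7 M=2
Draw 8: a1=8.288, a2=2.464, a3=1.160, a0=11.912; τ=−ln(0.1455)/11.912=0.162 → t=0.832; u2·a0=0.1938·11.912=2.309 ≤ a1=8.288 → R1 fires; X=6 Q=8 C=17 D=6 M=2
Draw 9: a1=7.548, a2=2.112, a3=1.392, a0=11.052; τ=−ln(0.1699)/11.052=0.160 → t=0.992; u2·a0=0.8510·11.052=9.405; a1=7.548 < 9.405 ≤ a1+a2=9.660 → R2 fires; X=6 Q=8 C=18 D=5 M=1
Draw 10: a1=6.660, a2=0.880, a3=1.392, a0=8.932; τ=−ln(0.2823)/8.932=0.142 → t=1.134; u2·a0=0.4694·8.932=4.193 ≤ a1=6.660 → R1 fires; X=7 Q=8 C=19 D=4 M=1
Draw 11: a1=5.624, a2=0.704, a3=1.624, a0=7.952; τ=−ln(0.8445)/7.952=0.021 → t=1.155; u2·a0=0.9196·7.952=7.313; a1+a2=6.328 < 7.313 ≤ a1+…+a3=7.952 → R3 fires; X=6 Q=8 C=21 D=6 M=1
Draw 12: a1=9.324, a2=1.056, a3=1.392, a0=11.772; τ=−ln(0.5343)/11.772=0.053 → t=1.208; u2·a0=0.4525·11.772=5.327 ≤ a1=9.324 → R1 fires; X=7 Q=8 C=22 D=5 M=1
Draw 13: a1=8.140, a2=0.880, a3=1.624, a0=10.644; τ=−ln(0.4827)/10.644=0.068 → t=1.277; u2·a0=0.4252·10.644=4.526 ≤ a1=8.140 → R1 fires; X=8 Q=8 C=23 D=4 M=1
Draw 14: a1=6.808, a2=0.704, a3=1.856, a0=9.368; τ=−ln(0.6713)/9.368=0.043 → t=1.319; u2·a0=0.5043·9.368=4.724 ≤ a1=6.808 → R1 fires; X=9 Q=8 C=24 D=3 M=1
Draw 15: a1=5.328, a2=0.528, a3=2.088, a0=7.944; τ=−ln(0.8177)/7.944=0.025 → t=1.345 > T=1.34: stop.
Read off X at T=1.34: 9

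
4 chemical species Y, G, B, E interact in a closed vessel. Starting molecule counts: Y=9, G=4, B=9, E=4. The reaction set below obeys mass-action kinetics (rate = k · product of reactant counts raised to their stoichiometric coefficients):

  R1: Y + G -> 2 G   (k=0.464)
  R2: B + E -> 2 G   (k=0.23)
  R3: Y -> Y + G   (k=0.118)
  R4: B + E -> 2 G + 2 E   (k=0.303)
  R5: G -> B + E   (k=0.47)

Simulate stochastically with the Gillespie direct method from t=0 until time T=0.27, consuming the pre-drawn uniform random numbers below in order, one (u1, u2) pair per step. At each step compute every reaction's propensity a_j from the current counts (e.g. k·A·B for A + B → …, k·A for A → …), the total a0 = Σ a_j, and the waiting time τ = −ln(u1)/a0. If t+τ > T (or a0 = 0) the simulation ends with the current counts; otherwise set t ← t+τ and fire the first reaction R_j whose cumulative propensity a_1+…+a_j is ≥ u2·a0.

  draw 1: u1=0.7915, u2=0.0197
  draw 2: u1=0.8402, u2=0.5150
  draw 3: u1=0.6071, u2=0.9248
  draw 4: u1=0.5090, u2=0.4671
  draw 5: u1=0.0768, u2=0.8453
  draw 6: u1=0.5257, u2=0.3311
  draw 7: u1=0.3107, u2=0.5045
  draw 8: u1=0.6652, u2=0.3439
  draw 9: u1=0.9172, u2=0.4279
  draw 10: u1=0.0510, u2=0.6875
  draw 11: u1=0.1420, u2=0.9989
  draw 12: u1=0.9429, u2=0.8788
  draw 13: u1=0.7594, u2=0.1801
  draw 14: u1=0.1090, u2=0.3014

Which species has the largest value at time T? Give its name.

Dominant species at T: G

t=0.000: Y=9 G=4 B=9 E=4
Draw 1: a1=16.704, a2=8.280, a3=1.062, a4=10.908, a5=1.880, a0=38.834; τ=−ln(0.7915)/38.834=0.006 → t=0.006; u2·a0=0.0197·38.834=0.765 ≤ a1=16.704 → R1 fires; Y=8 G=5 B=9 E=4
Draw 2: a1=18.560, a2=8.280, a3=0.944, a4=10.908, a5=2.350, a0=41.042; τ=−ln(0.8402)/41.042=0.004 → t=0.010; u2·a0=0.5150·41.042=21.137; a1=18.560 < 21.137 ≤ a1+a2=26.840 → R2 fires; Y=8 G=7 B=8 E=3
Draw 3: a1=25.984, a2=5.520, a3=0.944, a4=7.272, a5=3.290, a0=43.010; τ=−ln(0.6071)/43.010=0.012 → t=0.022; u2·a0=0.9248·43.010=39.776; a1+…+a4=39.720 < 39.776 ≤ a1+…+a5=43.010 → R5 fires; Y=8 G=6 B=9 E=4
Draw 4: a1=22.272, a2=8.280, a3=0.944, a4=10.908, a5=2.820, a0=45.224; τ=−ln(0.5090)/45.224=0.015 → t=0.037; u2·a0=0.4671·45.224=21.124 ≤ a1=22.272 → R1 fires; Y=7 G=7 B=9 E=4
Draw 5: a1=22.736, a2=8.280, a3=0.826, a4=10.908, a5=3.290, a0=46.040; τ=−ln(0.0768)/46.040=0.056 → t=0.093; u2·a0=0.8453·46.040=38.918; a1+…+a3=31.842 < 38.918 ≤ a1+…+a4=42.750 → R4 fires; Y=7 G=9 B=8 E=5
Draw 6: a1=29.232, a2=9.200, a3=0.826, a4=12.120, a5=4.230, a0=55.608; τ=−ln(0.5257)/55.608=0.012 → t=0.104; u2·a0=0.3311·55.608=18.412 ≤ a1=29.232 → R1 fires; Y=6 G=10 B=8 E=5
Draw 7: a1=27.840, a2=9.200, a3=0.708, a4=12.120, a5=4.700, a0=54.568; τ=−ln(0.3107)/54.568=0.021 → t=0.126; u2·a0=0.5045·54.568=27.530 ≤ a1=27.840 → R1 fires; Y=5 G=11 B=8 E=5
Draw 8: a1=25.520, a2=9.200, a3=0.590, a4=12.120, a5=5.170, a0=52.600; τ=−ln(0.6652)/52.600=0.008 → t=0.133; u2·a0=0.3439·52.600=18.089 ≤ a1=25.520 → R1 fires; Y=4 G=12 B=8 E=5
Draw 9: a1=22.272, a2=9.200, a3=0.472, a4=12.120, a5=5.640, a0=49.704; τ=−ln(0.9172)/49.704=0.002 → t=0.135; u2·a0=0.4279·49.704=21.268 ≤ a1=22.272 → R1 fires; Y=3 G=13 B=8 E=5
Draw 10: a1=18.096, a2=9.200, a3=0.354, a4=12.120, a5=6.110, a0=45.880; τ=−ln(0.0510)/45.880=0.065 → t=0.200; u2·a0=0.6875·45.880=31.543; a1+…+a3=27.650 < 31.543 ≤ a1+…+a4=39.770 → R4 fires; Y=3 G=15 B=7 E=6
Draw 11: a1=20.880, a2=9.660, a3=0.354, a4=12.726, a5=7.050, a0=50.670; τ=−ln(0.1420)/50.670=0.039 → t=0.238; u2·a0=0.9989·50.670=50.614; a1+…+a4=43.620 < 50.614 ≤ a1+…+a5=50.670 → R5 fires; Y=3 G=14 B=8 E=7
Draw 12: a1=19.488, a2=12.880, a3=0.354, a4=16.968, a5=6.580, a0=56.270; τ=−ln(0.9429)/56.270=0.001 → t=0.239; u2·a0=0.8788·56.270=49.450; a1+…+a3=32.722 < 49.450 ≤ a1+…+a4=49.690 → R4 fires; Y=3 G=16 B=7 E=8
Draw 13: a1=22.272, a2=12.880, a3=0.354, a4=16.968, a5=7.520, a0=59.994; τ=−ln(0.7594)/59.994=0.005 → t=0.244; u2·a0=0.1801·59.994=10.805 ≤ a1=22.272 → R1 fires; Y=2 G=17 B=7 E=8
Draw 14: a1=15.776, a2=12.880, a3=0.236, a4=16.968, a5=7.990, a0=53.850; τ=−ln(0.1090)/53.850=0.041 → t=0.285 > T=0.27: stop.
At T=0.27: Y=2 G=17 B=7 E=8; the largest is G.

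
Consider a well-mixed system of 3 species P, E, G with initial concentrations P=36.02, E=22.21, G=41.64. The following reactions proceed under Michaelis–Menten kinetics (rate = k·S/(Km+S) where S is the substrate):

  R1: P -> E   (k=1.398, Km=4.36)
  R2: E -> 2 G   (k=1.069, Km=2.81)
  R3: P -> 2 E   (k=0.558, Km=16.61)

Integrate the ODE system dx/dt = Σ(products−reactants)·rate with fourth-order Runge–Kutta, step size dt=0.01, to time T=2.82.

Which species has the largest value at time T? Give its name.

Dominant species at T: G

RK4 with dt=0.01: 282 steps to T=2.82. Trajectory (selected grid times):
t=0.00: P=36.02 E=22.21 G=41.64
t=0.31: P=35.52 E=22.54 G=42.23
t=0.63: P=35.00 E=22.87 G=42.84
t=0.94: P=34.49 E=23.20 G=43.43
t=1.25: P=33.99 E=23.52 G=44.02
t=1.57: P=33.48 E=23.85 G=44.63
t=1.88: P=32.98 E=24.17 G=45.22
t=2.19: P=32.48 E=24.48 G=45.82
t=2.51: P=31.97 E=24.80 G=46.43
t=2.82: P=31.48 E=25.11 G=47.03
At T=2.82: P=31.48 E=25.11 G=47.03; the largest is G.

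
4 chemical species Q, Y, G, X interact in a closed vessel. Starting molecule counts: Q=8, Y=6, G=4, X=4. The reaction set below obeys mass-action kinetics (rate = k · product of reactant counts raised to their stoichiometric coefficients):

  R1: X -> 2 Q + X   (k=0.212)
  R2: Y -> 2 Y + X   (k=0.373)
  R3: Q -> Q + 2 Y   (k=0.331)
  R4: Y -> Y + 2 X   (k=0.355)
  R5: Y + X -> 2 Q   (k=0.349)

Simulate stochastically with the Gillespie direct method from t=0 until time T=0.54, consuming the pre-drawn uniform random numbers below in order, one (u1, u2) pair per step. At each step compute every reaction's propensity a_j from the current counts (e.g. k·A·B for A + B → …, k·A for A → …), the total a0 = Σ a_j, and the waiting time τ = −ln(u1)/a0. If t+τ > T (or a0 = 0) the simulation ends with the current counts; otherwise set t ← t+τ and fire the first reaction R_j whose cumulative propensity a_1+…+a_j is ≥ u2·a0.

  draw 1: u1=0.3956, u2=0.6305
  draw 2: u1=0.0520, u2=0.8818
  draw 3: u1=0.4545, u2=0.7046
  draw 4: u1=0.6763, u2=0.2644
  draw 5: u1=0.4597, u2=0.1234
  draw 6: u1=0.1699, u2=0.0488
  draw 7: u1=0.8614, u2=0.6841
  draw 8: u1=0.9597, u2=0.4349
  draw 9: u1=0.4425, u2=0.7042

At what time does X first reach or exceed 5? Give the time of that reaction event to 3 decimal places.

Threshold first reached at t = 0.439

t=0.000: Q=8 Y=6 G=4 X=4
Draw 1: a1=0.848, a2=2.238, a3=2.648, a4=2.130, a5=8.376, a0=16.240; τ=−ln(0.3956)/16.240=0.057 → t=0.057; u2·a0=0.6305·16.240=10.239; a1+…+a4=7.864 < 10.239 ≤ a1+…+a5=16.240 → R5 fires; Q=10 Y=5 G=4 X=3
Draw 2: a1=0.636, a2=1.865, a3=3.310, a4=1.775, a5=5.235, a0=12.821; τ=−ln(0.0520)/12.821=0.231 → t=0.288; u2·a0=0.8818·12.821=11.306; a1+…+a4=7.586 < 11.306 ≤ a1+…+a5=12.821 → R5 fires; Q=12 Y=4 G=4 X=2
Draw 3: a1=0.424, a2=1.492, a3=3.972, a4=1.420, a5=2.792, a0=10.100; τ=−ln(0.4545)/10.100=0.078 → t=0.366; u2·a0=0.7046·10.100=7.116; a1+…+a3=5.888 < 7.116 ≤ a1+…+a4=7.308 → R4 fires; Q=12 Y=4 G=4 X=4
Draw 4: a1=0.848, a2=1.492, a3=3.972, a4=1.420, a5=5.584, a0=13.316; τ=−ln(0.6763)/13.316=0.029 → t=0.395; u2·a0=0.2644·13.316=3.521; a1+a2=2.340 < 3.521 ≤ a1+…+a3=6.312 → R3 fires; Q=12 Y=6 G=4 X=4
Draw 5: a1=0.848, a2=2.238, a3=3.972, a4=2.130, a5=8.376, a0=17.564; τ=−ln(0.4597)/17.564=0.044 → t=0.439; u2·a0=0.1234·17.564=2.167; a1=0.848 < 2.167 ≤ a1+a2=3.086 → R2 fires; Q=12 Y=7 G=4 X=5
Draw 6: a1=1.060, a2=2.611, a3=3.972, a4=2.485, a5=12.215, a0=22.343; τ=−ln(0.1699)/22.343=0.079 → t=0.519; u2·a0=0.0488·22.343=1.090; a1=1.060 < 1.090 ≤ a1+a2=3.671 → R2 fires; Q=12 Y=8 G=4 X=6
Draw 7: a1=1.272, a2=2.984, a3=3.972, a4=2.840, a5=16.752, a0=27.820; τ=−ln(0.8614)/27.820=0.005 → t=0.524; u2·a0=0.6841·27.820=19.032; a1+…+a4=11.068 < 19.032 ≤ a1+…+a5=27.820 → R5 fires; Q=14 Y=7 G=4 X=5
Draw 8: a1=1.060, a2=2.611, a3=4.634, a4=2.485, a5=12.215, a0=23.005; τ=−ln(0.9597)/23.005=0.002 → t=0.526; u2·a0=0.4349·23.005=10.005; a1+…+a3=8.305 < 10.005 ≤ a1+…+a4=10.790 → R4 fires; Q=14 Y=7 G=4 X=7
Draw 9: a1=1.484, a2=2.611, a3=4.634, a4=2.485, a5=17.101, a0=28.315; τ=−ln(0.4425)/28.315=0.029 → t=0.555 > T=0.54: stop.
X first becomes ≥ 5 when it reaches 5 at the event at t=0.439.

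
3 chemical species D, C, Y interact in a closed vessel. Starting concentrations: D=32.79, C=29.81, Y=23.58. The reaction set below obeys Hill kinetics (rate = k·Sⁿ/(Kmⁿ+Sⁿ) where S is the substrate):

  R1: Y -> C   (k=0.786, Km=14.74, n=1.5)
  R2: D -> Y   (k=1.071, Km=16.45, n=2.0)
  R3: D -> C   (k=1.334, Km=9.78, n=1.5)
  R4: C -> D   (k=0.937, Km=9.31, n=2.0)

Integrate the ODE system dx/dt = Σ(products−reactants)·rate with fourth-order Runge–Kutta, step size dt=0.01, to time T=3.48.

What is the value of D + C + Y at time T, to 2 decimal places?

Value at T = 86.18

Check how each reaction changes W = D + C + Y (weight of products minus weight of reactants):
R1: Y -> C: (1·1) − (1·1) = 1 − 1 = 0
R2: D -> Y: (1·1) − (1·1) = 1 − 1 = 0
R3: D -> C: (1·1) − (1·1) = 1 − 1 = 0
R4: C -> D: (1·1) − (1·1) = 1 − 1 = 0
Every reaction leaves W unchanged, so W is conserved and no simulation is needed: W(T) = W(0) = 32.79 + 29.81 + 23.58 = 86.18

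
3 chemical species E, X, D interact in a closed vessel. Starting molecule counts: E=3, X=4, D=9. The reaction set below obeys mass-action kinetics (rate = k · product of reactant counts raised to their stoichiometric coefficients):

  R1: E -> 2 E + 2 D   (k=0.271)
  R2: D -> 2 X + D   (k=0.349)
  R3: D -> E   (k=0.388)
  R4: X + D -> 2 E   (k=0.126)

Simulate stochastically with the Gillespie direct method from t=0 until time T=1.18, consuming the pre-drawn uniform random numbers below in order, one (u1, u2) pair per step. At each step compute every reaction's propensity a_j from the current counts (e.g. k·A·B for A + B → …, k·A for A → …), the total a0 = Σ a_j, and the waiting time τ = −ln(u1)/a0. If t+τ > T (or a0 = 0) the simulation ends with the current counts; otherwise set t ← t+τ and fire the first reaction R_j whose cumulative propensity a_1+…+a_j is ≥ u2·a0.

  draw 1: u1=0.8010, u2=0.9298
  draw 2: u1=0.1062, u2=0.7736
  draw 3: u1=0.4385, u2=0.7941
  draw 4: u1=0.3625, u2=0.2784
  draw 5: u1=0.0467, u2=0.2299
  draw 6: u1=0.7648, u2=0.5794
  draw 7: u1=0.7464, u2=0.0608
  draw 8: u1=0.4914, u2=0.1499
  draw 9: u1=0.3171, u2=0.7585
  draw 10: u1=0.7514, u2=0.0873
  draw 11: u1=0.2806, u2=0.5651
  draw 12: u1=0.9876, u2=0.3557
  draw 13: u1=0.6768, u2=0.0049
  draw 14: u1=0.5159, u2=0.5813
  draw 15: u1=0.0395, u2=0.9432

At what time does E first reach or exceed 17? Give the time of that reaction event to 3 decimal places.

Threshold first reached at t = 1.096

t=0.000: E=3 X=4 D=9
Draw 1: a1=0.813, a2=3.141, a3=3.492, a4=4.536, a0=11.982; τ=−ln(0.8010)/11.982=0.019 → t=0.019; u2·a0=0.9298·11.982=11.141; a1+…+a3=7.446 < 11.141 ≤ a1+…+a4=11.982 → R4 fires; E=5 X=3 D=8
Draw 2: a1=1.355, a2=2.792, a3=3.104, a4=3.024, a0=10.275; τ=−ln(0.1062)/10.275=0.218 → t=0.237; u2·a0=0.7736·10.275=7.949; a1+…+a3=7.251 < 7.949 ≤ a1+…+a4=10.275 → R4 fires; E=7 X=2 D=7
Draw 3: a1=1.897, a2=2.443, a3=2.716, a4=1.764, a0=8.820; τ=−ln(0.4385)/8.820=0.093 → t=0.330; u2·a0=0.7941·8.820=7.004; a1+a2=4.340 < 7.004 ≤ a1+…+a3=7.056 → R3 fires; E=8 X=2 D=6
Draw 4: a1=2.168, a2=2.094, a3=2.328, a4=1.512, a0=8.102; τ=−ln(0.3625)/8.102=0.125 → t=0.455; u2·a0=0.2784·8.102=2.256; a1=2.168 < 2.256 ≤ a1+a2=4.262 → R2 fires; E=8 X=4 D=6
Draw 5: a1=2.168, a2=2.094, a3=2.328, a4=3.024, a0=9.614; τ=−ln(0.0467)/9.614=0.319 → t=0.774; u2·a0=0.2299·9.614=2.210; a1=2.168 < 2.210 ≤ a1+a2=4.262 → R2 fires; E=8 X=6 D=6
Draw 6: a1=2.168, a2=2.094, a3=2.328, a4=4.536, a0=11.126; τ=−ln(0.7648)/11.126=0.024 → t=0.798; u2·a0=0.5794·11.126=6.446; a1+a2=4.262 < 6.446 ≤ a1+…+a3=6.590 → R3 fires; E=9 X=6 D=5
Draw 7: a1=2.439, a2=1.745, a3=1.940, a4=3.780, a0=9.904; τ=−ln(0.7464)/9.904=0.030 → t=0.828; u2·a0=0.0608·9.904=0.602 ≤ a1=2.439 → R1 fires; E=10 X=6 D=7
Draw 8: a1=2.710, a2=2.443, a3=2.716, a4=5.292, a0=13.161; τ=−ln(0.4914)/13.161=0.054 → t=0.882; u2·a0=0.1499·13.161=1.973 ≤ a1=2.710 → R1 fires; E=11 X=6 D=9
Draw 9: a1=2.981, a2=3.141, a3=3.492, a4=6.804, a0=16.418; τ=−ln(0.3171)/16.418=0.070 → t=0.952; u2·a0=0.7585·16.418=12.453; a1+…+a3=9.614 < 12.453 ≤ a1+…+a4=16.418 → R4 fires; E=13 X=5 D=8
Draw 10: a1=3.523, a2=2.792, a3=3.104, a4=5.040, a0=14.459; τ=−ln(0.7514)/14.459=0.020 → t=0.972; u2·a0=0.0873·14.459=1.262 ≤ a1=3.523 → R1 fires; E=14 X=5 D=10
Draw 11: a1=3.794, a2=3.490, a3=3.880, a4=6.300, a0=17.464; τ=−ln(0.2806)/17.464=0.073 → t=1.044; u2·a0=0.5651·17.464=9.869; a1+a2=7.284 < 9.869 ≤ a1+…+a3=11.164 → R3 fires; E=15 X=5 D=9
Draw 12: a1=4.065, a2=3.141, a3=3.492, a4=5.670, a0=16.368; τ=−ln(0.9876)/16.368=0.001 → t=1.045; u2·a0=0.3557·16.368=5.822; a1=4.065 < 5.822 ≤ a1+a2=7.206 → R2 fires; E=15 X=7 D=9
Draw 13: a1=4.065, a2=3.141, a3=3.492, a4=7.938, a0=18.636; τ=−ln(0.6768)/18.636=0.021 → t=1.066; u2·a0=0.0049·18.636=0.091 ≤ a1=4.065 → R1 fires; E=16 X=7 D=11
Draw 14: a1=4.336, a2=3.839, a3=4.268, a4=9.702, a0=22.145; τ=−ln(0.5159)/22.145=0.030 → t=1.096; u2·a0=0.5813·22.145=12.873; a1+…+a3=12.443 < 12.873 ≤ a1+…+a4=22.145 → R4 fires; E=18 X=6 D=10
Draw 15: a1=4.878, a2=3.490, a3=3.880, a4=7.560, a0=19.808; τ=−ln(0.0395)/19.808=0.163 → t=1.259 > T=1.18: stop.
E first becomes ≥ 17 when it reaches 18 at the event at t=1.096.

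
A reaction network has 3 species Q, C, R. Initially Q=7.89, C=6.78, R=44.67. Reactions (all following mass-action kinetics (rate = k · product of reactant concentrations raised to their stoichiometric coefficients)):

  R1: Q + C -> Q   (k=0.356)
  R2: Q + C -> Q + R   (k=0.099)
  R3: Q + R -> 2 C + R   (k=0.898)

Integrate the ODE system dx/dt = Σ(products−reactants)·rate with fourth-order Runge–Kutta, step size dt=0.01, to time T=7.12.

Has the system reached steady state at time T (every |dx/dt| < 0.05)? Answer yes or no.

Steady state at T: yes

RK4 with dt=0.01: 712 steps to T=7.12. Trajectory (selected grid times):
t=0.00: Q=7.89 C=6.78 R=44.67
t=0.79: Q=0.00 C=21.30 R=44.94
t=1.58: Q=0.00 C=21.30 R=44.94
t=2.37: Q=0.00 C=21.30 R=44.94
t=3.16: Q=0.00 C=21.30 R=44.94
t=3.96: Q=0.00 C=21.30 R=44.94
t=4.75: Q=0.00 C=21.30 R=44.94
t=5.54: Q=0.00 C=21.30 R=44.94
t=6.33: Q=0.00 C=21.30 R=44.94
t=7.12: Q=0.00 C=21.30 R=44.94
Rates at T: R1=0.0000, R2=0.0000, R3=0.0000
dx/dt at T (Σ net stoichiometry × rate): Q=-0.0000, C=+0.0000, R=+0.0000
Largest |dx/dt| is |+0.0000| (C) < 0.05 → steady.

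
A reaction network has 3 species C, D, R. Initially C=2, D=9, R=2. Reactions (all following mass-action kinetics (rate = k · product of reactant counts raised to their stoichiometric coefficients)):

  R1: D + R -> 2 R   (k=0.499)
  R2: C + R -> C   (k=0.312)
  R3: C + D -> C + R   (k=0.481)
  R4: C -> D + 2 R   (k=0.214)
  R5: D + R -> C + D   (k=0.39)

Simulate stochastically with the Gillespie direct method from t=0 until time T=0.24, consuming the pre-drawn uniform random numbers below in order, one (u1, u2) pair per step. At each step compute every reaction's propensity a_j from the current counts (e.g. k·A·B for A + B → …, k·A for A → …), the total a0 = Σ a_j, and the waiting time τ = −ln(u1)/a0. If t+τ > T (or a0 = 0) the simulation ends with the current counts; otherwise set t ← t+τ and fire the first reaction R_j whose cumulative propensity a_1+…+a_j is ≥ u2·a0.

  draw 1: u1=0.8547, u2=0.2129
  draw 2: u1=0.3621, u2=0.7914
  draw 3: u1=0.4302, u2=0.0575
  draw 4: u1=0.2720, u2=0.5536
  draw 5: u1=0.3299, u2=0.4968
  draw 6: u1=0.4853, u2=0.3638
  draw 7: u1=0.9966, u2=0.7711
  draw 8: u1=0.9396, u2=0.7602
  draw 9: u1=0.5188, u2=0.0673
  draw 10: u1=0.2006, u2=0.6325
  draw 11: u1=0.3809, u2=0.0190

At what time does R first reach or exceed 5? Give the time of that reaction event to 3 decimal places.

Threshold first reached at t = 0.141

t=0.000: C=2 D=9 R=2
Draw 1: a1=8.982, a2=1.248, a3=8.658, a4=0.428, a5=7.020, a0=26.336; τ=−ln(0.8547)/26.336=0.006 → t=0.006; u2·a0=0.2129·26.336=5.607 ≤ a1=8.982 → R1 fires; C=2 D=8 R=3
Draw 2: a1=11.976, a2=1.872, a3=7.696, a4=0.428, a5=9.360, a0=31.332; τ=−ln(0.3621)/31.332=0.032 → t=0.038; u2·a0=0.7914·31.332=24.796; a1+…+a4=21.972 < 24.796 ≤ a1+…+a5=31.332 → R5 fires; C=3 D=8 R=2
Draw 3: a1=7.984, a2=1.872, a3=11.544, a4=0.642, a5=6.240, a0=28.282; τ=−ln(0.4302)/28.282=0.030 → t=0.068; u2·a0=0.0575·28.282=1.626 ≤ a1=7.984 → R1 fires; C=3 D=7 R=3
Draw 4: a1=10.479, a2=2.808, a3=10.101, a4=0.642, a5=8.190, a0=32.220; τ=−ln(0.2720)/32.220=0.040 → t=0.109; u2·a0=0.5536·32.220=17.837; a1+a2=13.287 < 17.837 ≤ a1+…+a3=23.388 → R3 fires; C=3 D=6 R=4
Draw 5: a1=11.976, a2=3.744, a3=8.658, a4=0.642, a5=9.360, a0=34.380; τ=−ln(0.3299)/34.380=0.032 → t=0.141; u2·a0=0.4968·34.380=17.080; a1+a2=15.720 < 17.080 ≤ a1+…+a3=24.378 → R3 fires; C=3 D=5 R=5
Draw 6: a1=12.475, a2=4.680, a3=7.215, a4=0.642, a5=9.750, a0=34.762; τ=−ln(0.4853)/34.762=0.021 → t=0.162; u2·a0=0.3638·34.762=12.646; a1=12.475 < 12.646 ≤ a1+a2=17.155 → R2 fires; C=3 D=5 R=4
Draw 7: a1=9.980, a2=3.744, a3=7.215, a4=0.642, a5=7.800, a0=29.381; τ=−ln(0.9966)/29.381=0.000 → t=0.162; u2·a0=0.7711·29.381=22.656; a1+…+a4=21.581 < 22.656 ≤ a1+…+a5=29.381 → R5 fires; C=4 D=5 R=3
Draw 8: a1=7.485, a2=3.744, a3=9.620, a4=0.856, a5=5.850, a0=27.555; τ=−ln(0.9396)/27.555=0.002 → t=0.164; u2·a0=0.7602·27.555=20.947; a1+…+a3=20.849 < 20.947 ≤ a1+…+a4=21.705 → R4 fires; C=3 D=6 R=5
Draw 9: a1=14.970, a2=4.680, a3=8.658, a4=0.642, a5=11.700, a0=40.650; τ=−ln(0.5188)/40.650=0.016 → t=0.180; u2·a0=0.0673·40.650=2.736 ≤ a1=14.970 → R1 fires; C=3 D=5 R=6
Draw 10: a1=14.970, a2=5.616, a3=7.215, a4=0.642, a5=11.700, a0=40.143; τ=−ln(0.2006)/40.143=0.040 → t=0.220; u2·a0=0.6325·40.143=25.390; a1+a2=20.586 < 25.390 ≤ a1+…+a3=27.801 → R3 fires; C=3 D=4 R=7
Draw 11: a1=13.972, a2=6.552, a3=5.772, a4=0.642, a5=10.920, a0=37.858; τ=−ln(0.3809)/37.858=0.025 → t=0.246 > T=0.24: stop.
R first becomes ≥ 5 when it reaches 5 at the event at t=0.141.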